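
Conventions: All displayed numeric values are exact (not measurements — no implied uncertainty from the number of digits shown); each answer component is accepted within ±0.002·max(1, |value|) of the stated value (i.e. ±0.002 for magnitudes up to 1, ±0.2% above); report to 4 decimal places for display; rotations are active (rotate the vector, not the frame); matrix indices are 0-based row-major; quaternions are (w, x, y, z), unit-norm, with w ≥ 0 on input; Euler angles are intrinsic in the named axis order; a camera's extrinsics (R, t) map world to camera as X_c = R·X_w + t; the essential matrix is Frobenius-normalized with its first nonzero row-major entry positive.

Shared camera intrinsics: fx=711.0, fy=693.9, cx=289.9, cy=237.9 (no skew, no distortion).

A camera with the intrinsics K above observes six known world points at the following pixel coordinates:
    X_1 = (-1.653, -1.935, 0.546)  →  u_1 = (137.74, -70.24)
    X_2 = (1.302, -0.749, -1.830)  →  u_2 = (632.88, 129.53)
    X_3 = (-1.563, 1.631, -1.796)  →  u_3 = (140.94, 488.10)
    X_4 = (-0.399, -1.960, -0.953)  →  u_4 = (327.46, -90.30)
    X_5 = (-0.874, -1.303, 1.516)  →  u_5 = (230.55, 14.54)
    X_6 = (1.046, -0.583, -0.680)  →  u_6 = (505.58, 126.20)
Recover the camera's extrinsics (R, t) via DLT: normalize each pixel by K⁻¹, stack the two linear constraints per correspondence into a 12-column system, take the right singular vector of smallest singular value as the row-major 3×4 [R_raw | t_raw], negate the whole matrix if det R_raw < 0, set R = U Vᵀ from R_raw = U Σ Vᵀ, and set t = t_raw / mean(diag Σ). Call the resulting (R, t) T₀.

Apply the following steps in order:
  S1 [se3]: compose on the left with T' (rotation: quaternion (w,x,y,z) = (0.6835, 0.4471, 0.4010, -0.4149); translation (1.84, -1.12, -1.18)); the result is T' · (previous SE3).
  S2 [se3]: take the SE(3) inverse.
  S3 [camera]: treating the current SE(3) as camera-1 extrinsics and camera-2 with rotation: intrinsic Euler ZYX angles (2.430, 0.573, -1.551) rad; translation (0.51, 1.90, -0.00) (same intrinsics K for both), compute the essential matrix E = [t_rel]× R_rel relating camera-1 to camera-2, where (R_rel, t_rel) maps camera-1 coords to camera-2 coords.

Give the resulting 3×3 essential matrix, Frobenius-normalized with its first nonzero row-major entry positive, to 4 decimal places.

source (pnp_recover): camera pose = R=[0.9918 -0.0345 -0.1234; -0.0055 0.9507 -0.3100; 0.1280 0.3081 0.9427], t=(0.4400, -0.4899, 5.9000)
after S1 (compose_se3): R=[0.3490 0.9232 -0.1612; -0.3291 -0.0403 -0.9434; -0.8774 0.3823 0.2898], t=(2.5787, -6.9063, -0.0770)
after S2 (invert_se3): R=[0.3490 -0.3291 -0.8774; 0.9232 -0.0403 0.3823; -0.1612 -0.9434 0.2898], t=(-3.2404, -2.6294, -6.0777)
after S3 (essential): [0.3271 0.3198 -0.4299; -0.1087 0.4705 -0.1142; 0.4305 -0.3549 -0.2200]

matrix = [0.3271 0.3198 -0.4299; -0.1087 0.4705 -0.1142; 0.4305 -0.3549 -0.2200]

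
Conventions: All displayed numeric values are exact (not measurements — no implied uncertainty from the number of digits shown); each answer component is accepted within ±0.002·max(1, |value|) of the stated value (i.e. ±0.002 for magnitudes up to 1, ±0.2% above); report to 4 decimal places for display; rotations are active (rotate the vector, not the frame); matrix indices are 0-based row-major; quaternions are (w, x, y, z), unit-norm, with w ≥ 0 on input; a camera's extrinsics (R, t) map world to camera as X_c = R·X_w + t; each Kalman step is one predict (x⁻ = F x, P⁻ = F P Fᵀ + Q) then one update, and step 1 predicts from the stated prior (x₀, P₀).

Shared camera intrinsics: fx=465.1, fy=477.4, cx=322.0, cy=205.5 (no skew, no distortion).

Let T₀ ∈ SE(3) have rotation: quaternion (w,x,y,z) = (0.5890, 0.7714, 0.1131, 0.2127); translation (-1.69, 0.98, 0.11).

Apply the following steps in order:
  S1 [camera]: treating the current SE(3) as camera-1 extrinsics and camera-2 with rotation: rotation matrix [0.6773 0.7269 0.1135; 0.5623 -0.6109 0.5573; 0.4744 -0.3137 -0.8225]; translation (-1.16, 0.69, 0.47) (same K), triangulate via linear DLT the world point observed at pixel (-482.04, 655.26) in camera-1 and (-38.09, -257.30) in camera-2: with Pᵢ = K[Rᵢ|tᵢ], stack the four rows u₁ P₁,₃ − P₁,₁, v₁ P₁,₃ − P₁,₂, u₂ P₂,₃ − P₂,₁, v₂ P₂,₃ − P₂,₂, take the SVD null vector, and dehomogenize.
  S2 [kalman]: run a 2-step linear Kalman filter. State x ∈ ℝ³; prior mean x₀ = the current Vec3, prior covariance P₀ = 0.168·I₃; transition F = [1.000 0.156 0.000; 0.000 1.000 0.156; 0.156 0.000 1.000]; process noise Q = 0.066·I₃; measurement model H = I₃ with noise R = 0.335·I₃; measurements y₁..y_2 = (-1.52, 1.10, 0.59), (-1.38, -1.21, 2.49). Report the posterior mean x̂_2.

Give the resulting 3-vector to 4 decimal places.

result = (-0.7878, 0.2392, 0.5600)

after S1 (triangulate): (-0.2607, 1.2042, -0.9278)
after S2 (kf_track): (-0.7878, 0.2392, 0.5600)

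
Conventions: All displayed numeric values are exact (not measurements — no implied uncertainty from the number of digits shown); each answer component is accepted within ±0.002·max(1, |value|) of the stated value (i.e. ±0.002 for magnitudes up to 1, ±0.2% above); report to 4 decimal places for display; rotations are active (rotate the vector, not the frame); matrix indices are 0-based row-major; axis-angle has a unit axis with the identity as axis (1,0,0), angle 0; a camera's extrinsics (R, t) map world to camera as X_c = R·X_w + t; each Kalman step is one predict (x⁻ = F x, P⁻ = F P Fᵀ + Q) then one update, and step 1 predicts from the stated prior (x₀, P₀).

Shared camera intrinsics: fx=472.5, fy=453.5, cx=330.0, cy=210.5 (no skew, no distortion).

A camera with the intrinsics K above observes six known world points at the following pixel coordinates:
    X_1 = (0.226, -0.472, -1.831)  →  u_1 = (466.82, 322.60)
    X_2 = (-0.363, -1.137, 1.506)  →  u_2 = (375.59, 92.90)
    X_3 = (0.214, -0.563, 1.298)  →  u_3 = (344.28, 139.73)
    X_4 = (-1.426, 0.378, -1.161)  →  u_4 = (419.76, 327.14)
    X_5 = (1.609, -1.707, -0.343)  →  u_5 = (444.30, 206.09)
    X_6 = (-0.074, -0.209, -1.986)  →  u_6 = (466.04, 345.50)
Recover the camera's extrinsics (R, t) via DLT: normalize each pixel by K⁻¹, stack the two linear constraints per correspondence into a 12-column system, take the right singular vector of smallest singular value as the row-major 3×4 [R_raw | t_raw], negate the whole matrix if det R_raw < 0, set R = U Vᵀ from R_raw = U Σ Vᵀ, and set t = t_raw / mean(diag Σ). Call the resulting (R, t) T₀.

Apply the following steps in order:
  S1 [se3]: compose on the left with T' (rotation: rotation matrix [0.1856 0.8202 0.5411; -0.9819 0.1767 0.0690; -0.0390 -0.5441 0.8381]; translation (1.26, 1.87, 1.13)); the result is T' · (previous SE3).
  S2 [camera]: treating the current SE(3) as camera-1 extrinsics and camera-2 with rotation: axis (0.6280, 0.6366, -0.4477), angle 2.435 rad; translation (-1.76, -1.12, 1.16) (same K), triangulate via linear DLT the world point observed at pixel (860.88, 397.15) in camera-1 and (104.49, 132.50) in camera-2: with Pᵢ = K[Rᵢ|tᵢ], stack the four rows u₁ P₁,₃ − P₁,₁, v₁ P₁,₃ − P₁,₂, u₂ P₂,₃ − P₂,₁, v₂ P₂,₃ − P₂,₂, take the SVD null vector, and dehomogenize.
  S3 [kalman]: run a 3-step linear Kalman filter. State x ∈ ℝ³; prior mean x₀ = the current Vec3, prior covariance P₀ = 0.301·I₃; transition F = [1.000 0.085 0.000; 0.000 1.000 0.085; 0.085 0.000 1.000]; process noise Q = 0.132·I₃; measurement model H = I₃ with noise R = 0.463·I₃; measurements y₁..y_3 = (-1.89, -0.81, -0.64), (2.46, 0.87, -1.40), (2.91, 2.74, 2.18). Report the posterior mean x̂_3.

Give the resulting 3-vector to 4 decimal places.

source (pnp_recover): camera pose = R=[-0.0701 -0.8298 -0.5536; 0.1648 0.5377 -0.8269; 0.9838 -0.1492 0.0991], t=(0.4700, 0.2898, 6.3100)
after S1 (compose_se3): R=[0.6545 0.2062 -0.7274; 0.1659 0.8995 0.4043; 0.7376 -0.3852 0.5545], t=(4.9993, 1.8951, 6.2425)
after S2 (triangulate): (-0.3499, 0.7716, -1.0814)
after S3 (kf_track): (1.6173, 1.4059, 0.3858)

result = (1.6173, 1.4059, 0.3858)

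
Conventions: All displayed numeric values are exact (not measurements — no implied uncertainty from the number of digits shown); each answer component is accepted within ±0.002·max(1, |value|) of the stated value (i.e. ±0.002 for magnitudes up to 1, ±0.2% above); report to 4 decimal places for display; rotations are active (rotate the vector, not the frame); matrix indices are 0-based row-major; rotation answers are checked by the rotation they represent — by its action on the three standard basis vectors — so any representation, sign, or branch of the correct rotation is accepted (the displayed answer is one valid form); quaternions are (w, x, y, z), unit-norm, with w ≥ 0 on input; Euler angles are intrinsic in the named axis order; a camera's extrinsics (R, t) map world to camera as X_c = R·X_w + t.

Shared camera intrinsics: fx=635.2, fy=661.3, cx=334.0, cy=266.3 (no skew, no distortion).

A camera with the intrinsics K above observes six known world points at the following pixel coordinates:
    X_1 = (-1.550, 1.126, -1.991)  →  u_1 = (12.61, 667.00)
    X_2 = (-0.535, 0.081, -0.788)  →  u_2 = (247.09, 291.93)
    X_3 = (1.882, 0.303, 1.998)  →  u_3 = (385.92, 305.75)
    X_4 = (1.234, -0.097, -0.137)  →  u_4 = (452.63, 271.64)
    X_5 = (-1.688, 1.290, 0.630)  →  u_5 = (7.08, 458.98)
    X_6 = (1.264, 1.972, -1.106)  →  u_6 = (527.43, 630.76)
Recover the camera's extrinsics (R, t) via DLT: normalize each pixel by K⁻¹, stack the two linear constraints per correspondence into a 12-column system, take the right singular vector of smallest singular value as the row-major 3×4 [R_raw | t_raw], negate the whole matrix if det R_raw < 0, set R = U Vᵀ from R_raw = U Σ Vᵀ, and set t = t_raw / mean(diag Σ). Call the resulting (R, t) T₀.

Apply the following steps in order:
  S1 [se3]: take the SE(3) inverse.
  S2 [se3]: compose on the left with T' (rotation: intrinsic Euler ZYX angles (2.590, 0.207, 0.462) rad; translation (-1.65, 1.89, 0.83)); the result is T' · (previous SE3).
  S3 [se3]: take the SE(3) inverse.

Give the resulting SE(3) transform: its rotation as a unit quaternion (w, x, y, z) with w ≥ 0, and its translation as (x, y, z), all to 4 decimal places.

source (pnp_recover): camera pose = R=[0.9089 -0.0642 -0.4120; 0.0577 0.9979 -0.0282; 0.4130 0.0019 0.9107], t=(-0.3000, 0.0600, 4.3501)
after S1 (invert_se3): R=[0.9089 0.0577 0.4130; -0.0642 0.9979 0.0019; -0.4120 -0.0282 0.9107], t=(-1.5274, -0.0873, -4.0837)
after S2 (compose_se3): R=[-0.7542 -0.5962 -0.2752; 0.3158 -0.6968 0.6440; -0.5758 0.3988 0.7138], t=(-0.6432, -0.7750, -2.4717)
after S3 (invert_se3): R=[-0.7542 0.3158 -0.5758; -0.5962 -0.6968 0.3988; -0.2752 0.6440 0.7138], t=(-1.6634, 0.0621, 2.0863)

rotation (quat) = (0.2563, 0.2392, -0.2931, -0.8895), translation = (-1.6634, 0.0621, 2.0863)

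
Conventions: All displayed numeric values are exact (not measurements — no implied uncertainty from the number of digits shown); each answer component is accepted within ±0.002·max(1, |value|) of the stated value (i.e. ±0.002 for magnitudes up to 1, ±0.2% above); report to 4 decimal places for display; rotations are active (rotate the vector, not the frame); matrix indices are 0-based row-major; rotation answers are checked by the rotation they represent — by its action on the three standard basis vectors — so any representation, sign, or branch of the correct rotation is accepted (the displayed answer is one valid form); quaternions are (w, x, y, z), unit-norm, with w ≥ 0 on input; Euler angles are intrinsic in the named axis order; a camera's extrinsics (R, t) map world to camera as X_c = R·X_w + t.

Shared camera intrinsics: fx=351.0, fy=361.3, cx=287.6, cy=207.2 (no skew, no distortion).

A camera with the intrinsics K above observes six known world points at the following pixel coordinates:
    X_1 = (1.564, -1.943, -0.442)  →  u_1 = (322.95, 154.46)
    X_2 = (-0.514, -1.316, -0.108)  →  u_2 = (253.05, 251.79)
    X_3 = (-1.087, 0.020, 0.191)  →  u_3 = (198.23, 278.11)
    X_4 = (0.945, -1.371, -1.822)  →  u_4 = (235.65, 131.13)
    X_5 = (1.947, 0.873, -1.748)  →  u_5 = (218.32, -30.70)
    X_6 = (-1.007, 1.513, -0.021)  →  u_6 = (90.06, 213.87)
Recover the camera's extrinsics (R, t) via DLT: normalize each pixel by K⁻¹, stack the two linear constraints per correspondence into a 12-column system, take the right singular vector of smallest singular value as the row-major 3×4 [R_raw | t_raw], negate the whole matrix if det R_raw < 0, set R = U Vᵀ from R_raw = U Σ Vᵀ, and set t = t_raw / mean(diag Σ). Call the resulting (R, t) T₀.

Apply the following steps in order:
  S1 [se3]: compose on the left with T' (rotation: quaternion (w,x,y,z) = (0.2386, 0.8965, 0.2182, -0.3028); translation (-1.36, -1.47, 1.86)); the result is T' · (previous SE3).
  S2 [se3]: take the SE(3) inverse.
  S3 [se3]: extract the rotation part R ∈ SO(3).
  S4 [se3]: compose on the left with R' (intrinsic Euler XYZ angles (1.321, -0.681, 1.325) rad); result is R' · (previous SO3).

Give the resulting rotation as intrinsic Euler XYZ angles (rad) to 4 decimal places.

rotation (euler_xyz) = (-2.5767, -0.6809, 2.5442)

source (pnp_recover): camera pose = R=[0.5980 -0.2644 0.7566; -0.7880 -0.3662 0.4949; 0.1462 -0.8922 -0.4274], t=(-0.4801, -0.1800, 4.1501)
after S1 (compose_se3): R=[-0.0549 0.0046 0.9985; 0.6890 0.7240 0.0346; -0.7227 0.6898 -0.0429], t=(-3.6239, -3.7701, -0.7991)
after S2 (invert_se3): R=[-0.0549 0.6890 -0.7227; 0.0046 0.7240 0.6898; 0.9985 0.0346 -0.0429], t=(1.8209, 3.2971, 3.7145)
after S3 (rot_of_se3): [-0.0549 0.6890 -0.7227; 0.0046 0.7240 0.6898; 0.9985 0.0346 -0.0429]
after S4 (compose_so3): [-0.6424 -0.4371 -0.6295; -0.7537 0.5088 0.4160; 0.1384 0.7417 -0.6563]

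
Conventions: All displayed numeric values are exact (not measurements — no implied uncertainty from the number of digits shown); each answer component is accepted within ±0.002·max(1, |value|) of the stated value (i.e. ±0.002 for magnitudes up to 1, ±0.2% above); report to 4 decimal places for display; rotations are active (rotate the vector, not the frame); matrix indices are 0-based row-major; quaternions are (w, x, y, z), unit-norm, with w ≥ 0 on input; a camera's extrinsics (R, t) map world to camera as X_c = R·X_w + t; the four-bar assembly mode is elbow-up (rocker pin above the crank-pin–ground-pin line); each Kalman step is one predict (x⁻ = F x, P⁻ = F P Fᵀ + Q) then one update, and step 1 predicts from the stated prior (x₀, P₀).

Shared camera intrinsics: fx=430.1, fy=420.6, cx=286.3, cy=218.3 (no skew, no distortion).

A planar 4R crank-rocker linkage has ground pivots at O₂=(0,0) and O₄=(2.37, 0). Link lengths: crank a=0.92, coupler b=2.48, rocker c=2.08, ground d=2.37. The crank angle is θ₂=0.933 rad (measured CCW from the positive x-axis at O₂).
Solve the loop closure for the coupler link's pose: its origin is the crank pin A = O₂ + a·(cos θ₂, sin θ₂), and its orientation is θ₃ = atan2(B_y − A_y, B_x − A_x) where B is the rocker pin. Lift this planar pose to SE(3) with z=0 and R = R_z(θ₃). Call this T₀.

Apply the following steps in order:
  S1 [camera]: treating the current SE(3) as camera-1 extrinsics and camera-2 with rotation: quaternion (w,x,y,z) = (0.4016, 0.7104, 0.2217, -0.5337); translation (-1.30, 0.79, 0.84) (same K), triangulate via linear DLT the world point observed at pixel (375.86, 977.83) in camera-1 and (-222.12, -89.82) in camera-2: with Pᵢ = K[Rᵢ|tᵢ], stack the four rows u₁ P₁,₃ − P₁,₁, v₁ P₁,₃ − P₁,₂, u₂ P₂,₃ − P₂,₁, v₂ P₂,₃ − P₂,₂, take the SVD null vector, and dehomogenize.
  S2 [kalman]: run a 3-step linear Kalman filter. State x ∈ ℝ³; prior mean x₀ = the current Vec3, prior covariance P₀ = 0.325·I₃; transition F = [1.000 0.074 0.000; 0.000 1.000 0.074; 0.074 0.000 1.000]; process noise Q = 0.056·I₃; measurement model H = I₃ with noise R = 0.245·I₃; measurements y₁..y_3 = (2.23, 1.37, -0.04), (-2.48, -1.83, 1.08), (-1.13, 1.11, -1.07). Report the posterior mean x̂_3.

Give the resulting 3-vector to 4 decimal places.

source (fourbar_fk): coupler pose = R=[0.8459 -0.5333 0.0000; 0.5333 0.8459 0.0000; 0.0000 0.0000 1.0000], t=(0.5478, 0.7391, 0.0000)
after S1 (triangulate): (0.2473, 1.0408, 0.9699)
after S2 (kf_track): (-0.6674, 0.3279, -0.0614)

result = (-0.6674, 0.3279, -0.0614)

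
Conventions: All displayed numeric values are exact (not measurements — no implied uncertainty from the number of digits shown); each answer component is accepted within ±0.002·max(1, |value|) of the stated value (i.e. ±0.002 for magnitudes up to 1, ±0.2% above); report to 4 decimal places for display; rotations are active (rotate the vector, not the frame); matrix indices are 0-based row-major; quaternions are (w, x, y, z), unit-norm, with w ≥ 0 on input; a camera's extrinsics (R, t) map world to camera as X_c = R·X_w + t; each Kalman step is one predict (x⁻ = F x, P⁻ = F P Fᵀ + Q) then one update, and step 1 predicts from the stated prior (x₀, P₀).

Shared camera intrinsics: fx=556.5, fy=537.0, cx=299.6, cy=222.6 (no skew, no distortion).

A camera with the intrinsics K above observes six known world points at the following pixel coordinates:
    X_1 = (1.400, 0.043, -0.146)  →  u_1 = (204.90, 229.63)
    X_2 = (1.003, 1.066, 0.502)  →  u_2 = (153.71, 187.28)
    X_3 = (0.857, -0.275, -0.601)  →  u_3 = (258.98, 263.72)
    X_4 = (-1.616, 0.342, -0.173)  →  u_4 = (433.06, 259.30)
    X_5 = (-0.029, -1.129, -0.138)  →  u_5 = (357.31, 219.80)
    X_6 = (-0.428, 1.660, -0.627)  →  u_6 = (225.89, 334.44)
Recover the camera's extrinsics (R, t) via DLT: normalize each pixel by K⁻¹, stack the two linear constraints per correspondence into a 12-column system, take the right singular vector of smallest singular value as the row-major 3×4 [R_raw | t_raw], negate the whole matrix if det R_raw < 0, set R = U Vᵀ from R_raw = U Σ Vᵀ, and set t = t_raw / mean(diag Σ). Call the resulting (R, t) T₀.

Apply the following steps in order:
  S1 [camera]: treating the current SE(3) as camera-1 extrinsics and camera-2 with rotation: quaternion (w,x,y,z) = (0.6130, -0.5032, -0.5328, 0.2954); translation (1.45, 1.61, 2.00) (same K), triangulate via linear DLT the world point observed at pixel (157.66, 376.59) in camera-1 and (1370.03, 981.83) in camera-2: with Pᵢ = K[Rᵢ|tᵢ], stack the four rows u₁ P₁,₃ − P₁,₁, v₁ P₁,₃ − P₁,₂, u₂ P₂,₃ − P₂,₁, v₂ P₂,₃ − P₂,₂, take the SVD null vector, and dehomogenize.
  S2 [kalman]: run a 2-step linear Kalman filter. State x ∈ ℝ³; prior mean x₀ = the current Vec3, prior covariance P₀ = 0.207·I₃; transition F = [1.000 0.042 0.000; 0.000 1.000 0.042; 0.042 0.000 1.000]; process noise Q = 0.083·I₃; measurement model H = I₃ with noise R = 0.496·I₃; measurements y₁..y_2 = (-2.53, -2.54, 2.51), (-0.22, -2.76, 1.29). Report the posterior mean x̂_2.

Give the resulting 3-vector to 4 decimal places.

result = (-0.0381, -1.2652, 0.2794)

source (pnp_recover): camera pose = R=[-0.8079 -0.5869 -0.0537; -0.0522 0.1620 -0.9854; 0.5870 -0.7933 -0.1615], t=(0.0099, 0.0100, 5.8800)
after S1 (triangulate): (1.5784, 0.8149, -1.8176)
after S2 (kf_track): (-0.0381, -1.2652, 0.2794)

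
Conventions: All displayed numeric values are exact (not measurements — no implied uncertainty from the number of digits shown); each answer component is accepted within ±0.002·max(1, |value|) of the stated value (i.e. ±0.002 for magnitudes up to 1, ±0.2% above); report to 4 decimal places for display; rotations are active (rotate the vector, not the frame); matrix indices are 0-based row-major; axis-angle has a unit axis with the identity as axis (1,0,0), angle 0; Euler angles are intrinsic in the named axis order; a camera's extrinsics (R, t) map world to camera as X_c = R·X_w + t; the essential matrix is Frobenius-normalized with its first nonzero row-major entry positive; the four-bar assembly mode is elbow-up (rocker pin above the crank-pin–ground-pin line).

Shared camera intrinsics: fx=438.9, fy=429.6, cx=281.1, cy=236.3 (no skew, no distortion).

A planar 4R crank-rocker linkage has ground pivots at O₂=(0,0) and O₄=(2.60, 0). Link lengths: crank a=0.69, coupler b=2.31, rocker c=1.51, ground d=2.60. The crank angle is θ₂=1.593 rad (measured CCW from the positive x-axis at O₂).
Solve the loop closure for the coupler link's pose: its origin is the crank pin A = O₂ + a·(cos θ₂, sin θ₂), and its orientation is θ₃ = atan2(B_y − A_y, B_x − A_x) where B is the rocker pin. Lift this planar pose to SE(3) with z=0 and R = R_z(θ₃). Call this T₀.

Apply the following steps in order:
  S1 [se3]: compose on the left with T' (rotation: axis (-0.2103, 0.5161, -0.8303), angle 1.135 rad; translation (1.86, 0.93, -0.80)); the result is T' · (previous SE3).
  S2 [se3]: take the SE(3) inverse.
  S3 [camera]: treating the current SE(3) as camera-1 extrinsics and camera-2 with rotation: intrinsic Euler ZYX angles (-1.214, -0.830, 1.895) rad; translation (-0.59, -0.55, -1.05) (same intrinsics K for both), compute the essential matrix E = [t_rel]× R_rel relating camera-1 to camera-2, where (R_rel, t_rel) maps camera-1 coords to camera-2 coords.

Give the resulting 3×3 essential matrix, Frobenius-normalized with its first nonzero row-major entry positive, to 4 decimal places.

matrix = [0.2456 -0.4323 0.5010; 0.5587 -0.0968 -0.3352; 0.2024 -0.0094 -0.1641]

source (fourbar_fk): coupler pose = R=[0.9448 -0.3276 0.0000; 0.3276 0.9448 0.0000; 0.0000 0.0000 1.0000], t=(-0.0153, 0.6898, 0.0000)
after S1 (compose_se3): R=[0.6490 0.5052 0.5688; -0.5817 0.8114 -0.0570; -0.4903 -0.2939 0.8205], t=(2.3291, 1.3399, -1.0967)
after S2 (invert_se3): R=[0.6490 -0.5817 -0.4903; 0.5052 0.8114 -0.2939; 0.5688 -0.0570 0.8205], t=(-1.2700, -2.5862, -0.3485)
after S3 (essential): [0.2456 -0.4323 0.5010; 0.5587 -0.0968 -0.3352; 0.2024 -0.0094 -0.1641]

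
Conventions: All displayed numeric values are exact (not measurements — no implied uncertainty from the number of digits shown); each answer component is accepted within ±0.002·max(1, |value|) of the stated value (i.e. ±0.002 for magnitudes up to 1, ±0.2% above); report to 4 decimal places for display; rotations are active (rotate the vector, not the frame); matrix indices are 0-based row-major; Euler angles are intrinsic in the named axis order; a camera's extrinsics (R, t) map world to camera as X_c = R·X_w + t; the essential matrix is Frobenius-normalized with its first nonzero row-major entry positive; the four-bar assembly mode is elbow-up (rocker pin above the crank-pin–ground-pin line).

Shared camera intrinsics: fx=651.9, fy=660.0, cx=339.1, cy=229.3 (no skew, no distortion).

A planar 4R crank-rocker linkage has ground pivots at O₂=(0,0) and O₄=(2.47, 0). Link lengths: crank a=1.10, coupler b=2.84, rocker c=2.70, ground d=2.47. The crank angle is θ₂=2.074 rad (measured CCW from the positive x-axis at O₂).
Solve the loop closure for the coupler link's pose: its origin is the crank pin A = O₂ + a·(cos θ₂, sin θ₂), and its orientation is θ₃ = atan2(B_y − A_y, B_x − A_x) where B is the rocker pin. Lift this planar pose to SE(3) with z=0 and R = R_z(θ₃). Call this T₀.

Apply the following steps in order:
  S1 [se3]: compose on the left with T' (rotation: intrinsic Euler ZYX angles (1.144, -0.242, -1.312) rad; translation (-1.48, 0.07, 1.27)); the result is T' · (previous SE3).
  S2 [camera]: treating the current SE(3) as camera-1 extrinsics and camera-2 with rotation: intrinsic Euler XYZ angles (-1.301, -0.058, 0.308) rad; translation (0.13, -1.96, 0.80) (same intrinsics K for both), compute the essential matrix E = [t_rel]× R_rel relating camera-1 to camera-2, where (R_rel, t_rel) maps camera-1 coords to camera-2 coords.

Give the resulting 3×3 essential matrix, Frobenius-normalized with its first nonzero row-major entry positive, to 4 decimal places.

source (fourbar_fk): coupler pose = R=[0.8146 -0.5801 0.0000; 0.5801 0.8146 0.0000; 0.0000 0.0000 1.0000], t=(-0.5305, 0.9636, 0.0000)
after S1 (compose_se3): R=[0.2479 -0.3448 -0.9054; 0.9037 -0.2546 0.3443; -0.3492 -0.9035 0.2485], t=(-1.8253, -0.0935, 0.2385)
after S2 (essential): [0.0952 -0.0944 -0.6710; 0.0416 0.0872 -0.1859; 0.1011 0.6891 -0.0533]

matrix = [0.0952 -0.0944 -0.6710; 0.0416 0.0872 -0.1859; 0.1011 0.6891 -0.0533]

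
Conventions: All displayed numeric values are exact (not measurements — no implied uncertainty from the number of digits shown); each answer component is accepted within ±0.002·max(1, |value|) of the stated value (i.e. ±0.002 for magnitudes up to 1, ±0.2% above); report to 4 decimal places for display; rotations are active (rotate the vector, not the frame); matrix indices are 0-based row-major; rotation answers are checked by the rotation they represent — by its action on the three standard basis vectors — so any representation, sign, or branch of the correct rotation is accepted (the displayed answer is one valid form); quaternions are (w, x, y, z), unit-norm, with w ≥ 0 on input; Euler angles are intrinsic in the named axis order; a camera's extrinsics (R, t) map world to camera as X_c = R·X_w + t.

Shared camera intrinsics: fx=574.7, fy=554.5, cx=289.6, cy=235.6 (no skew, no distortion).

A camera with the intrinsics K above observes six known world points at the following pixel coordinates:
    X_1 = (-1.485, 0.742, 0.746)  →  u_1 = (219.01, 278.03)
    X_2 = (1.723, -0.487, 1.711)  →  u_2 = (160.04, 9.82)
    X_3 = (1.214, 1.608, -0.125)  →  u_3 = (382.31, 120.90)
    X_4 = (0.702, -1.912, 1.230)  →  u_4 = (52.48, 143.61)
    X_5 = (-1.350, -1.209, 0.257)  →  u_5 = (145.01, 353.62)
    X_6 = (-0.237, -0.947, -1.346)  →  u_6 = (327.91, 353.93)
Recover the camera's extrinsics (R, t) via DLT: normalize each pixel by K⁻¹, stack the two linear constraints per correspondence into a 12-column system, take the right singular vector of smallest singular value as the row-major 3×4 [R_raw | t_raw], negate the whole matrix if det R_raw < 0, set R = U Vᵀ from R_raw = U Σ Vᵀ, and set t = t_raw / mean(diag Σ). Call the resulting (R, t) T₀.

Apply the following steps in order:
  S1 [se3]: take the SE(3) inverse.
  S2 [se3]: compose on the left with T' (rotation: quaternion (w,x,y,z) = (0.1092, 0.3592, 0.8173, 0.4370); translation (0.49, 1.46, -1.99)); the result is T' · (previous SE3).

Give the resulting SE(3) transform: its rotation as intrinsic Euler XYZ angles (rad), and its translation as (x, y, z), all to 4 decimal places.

source (pnp_recover): camera pose = R=[0.3396 0.4915 -0.8019; -0.8202 -0.2625 -0.5082; -0.4603 0.8304 0.3140], t=(-0.2000, -0.0600, 6.1005)
after S1 (invert_se3): R=[0.3396 -0.8202 -0.4603; 0.4915 -0.2625 0.8304; -0.8019 -0.5082 0.3140], t=(2.8267, -4.9832, -2.1066)
after S2 (compose_se3): R=[-0.3971 0.2096 0.8935; -0.1012 -0.9776 0.1844; 0.9122 -0.0172 0.4094], t=(-5.0277, 0.2563, -4.3064)

rotation (euler_xyz) = (-0.4231, 1.1051, -2.6559), translation = (-5.0277, 0.2563, -4.3064)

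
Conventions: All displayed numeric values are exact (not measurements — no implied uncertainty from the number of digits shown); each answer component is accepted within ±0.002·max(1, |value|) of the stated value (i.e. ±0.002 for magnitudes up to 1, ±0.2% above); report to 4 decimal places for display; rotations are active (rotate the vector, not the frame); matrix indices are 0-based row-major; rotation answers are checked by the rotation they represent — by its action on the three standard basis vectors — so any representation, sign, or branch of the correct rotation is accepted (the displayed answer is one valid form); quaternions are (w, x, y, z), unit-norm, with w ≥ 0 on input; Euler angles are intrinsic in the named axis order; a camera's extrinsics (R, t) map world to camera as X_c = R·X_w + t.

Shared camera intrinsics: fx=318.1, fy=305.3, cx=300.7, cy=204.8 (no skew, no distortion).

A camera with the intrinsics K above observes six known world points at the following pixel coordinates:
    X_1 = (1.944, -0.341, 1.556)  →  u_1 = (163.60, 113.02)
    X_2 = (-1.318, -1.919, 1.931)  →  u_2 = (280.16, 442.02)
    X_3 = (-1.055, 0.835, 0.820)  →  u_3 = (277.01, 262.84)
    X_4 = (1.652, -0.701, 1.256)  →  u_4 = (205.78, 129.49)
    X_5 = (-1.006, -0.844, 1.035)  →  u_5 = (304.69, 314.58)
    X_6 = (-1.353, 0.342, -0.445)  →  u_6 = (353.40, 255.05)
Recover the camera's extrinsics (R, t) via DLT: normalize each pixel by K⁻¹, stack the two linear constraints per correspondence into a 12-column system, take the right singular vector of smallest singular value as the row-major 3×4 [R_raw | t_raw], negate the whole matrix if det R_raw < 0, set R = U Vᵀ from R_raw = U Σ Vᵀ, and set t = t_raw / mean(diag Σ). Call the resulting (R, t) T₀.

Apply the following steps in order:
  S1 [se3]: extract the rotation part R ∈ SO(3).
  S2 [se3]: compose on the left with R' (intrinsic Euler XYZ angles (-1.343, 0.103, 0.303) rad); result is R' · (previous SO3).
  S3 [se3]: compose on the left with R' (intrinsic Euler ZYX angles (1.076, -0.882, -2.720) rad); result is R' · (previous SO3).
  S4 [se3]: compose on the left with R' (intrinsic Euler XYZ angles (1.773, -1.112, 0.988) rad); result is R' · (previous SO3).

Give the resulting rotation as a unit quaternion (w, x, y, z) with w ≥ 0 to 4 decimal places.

rotation (quat) = (0.2060, 0.6513, 0.6591, 0.3145)

source (pnp_recover): camera pose = R=[-0.2950 -0.4045 -0.8657; -0.8891 -0.2156 0.4037; -0.3499 0.8888 -0.2961], t=(0.3099, -0.0001, 4.8597)
after S1 (rot_of_se3): [-0.2950 -0.4045 -0.8657; -0.8891 -0.2156 0.4037; -0.3499 0.8888 -0.2961]
after S2 (compose_so3): [-0.0521 -0.2287 -0.9721; -0.5490 0.8197 -0.1634; 0.8342 0.5251 -0.1683]
after S3 (compose_so3): [-0.5603 0.6987 -0.4448; 0.7353 0.1724 -0.6554; -0.3813 -0.6943 -0.6104]
after S4 (compose_so3): [-0.0666 0.7290 0.6812; 0.9882 -0.0463 0.1462; 0.1381 0.6829 -0.7173]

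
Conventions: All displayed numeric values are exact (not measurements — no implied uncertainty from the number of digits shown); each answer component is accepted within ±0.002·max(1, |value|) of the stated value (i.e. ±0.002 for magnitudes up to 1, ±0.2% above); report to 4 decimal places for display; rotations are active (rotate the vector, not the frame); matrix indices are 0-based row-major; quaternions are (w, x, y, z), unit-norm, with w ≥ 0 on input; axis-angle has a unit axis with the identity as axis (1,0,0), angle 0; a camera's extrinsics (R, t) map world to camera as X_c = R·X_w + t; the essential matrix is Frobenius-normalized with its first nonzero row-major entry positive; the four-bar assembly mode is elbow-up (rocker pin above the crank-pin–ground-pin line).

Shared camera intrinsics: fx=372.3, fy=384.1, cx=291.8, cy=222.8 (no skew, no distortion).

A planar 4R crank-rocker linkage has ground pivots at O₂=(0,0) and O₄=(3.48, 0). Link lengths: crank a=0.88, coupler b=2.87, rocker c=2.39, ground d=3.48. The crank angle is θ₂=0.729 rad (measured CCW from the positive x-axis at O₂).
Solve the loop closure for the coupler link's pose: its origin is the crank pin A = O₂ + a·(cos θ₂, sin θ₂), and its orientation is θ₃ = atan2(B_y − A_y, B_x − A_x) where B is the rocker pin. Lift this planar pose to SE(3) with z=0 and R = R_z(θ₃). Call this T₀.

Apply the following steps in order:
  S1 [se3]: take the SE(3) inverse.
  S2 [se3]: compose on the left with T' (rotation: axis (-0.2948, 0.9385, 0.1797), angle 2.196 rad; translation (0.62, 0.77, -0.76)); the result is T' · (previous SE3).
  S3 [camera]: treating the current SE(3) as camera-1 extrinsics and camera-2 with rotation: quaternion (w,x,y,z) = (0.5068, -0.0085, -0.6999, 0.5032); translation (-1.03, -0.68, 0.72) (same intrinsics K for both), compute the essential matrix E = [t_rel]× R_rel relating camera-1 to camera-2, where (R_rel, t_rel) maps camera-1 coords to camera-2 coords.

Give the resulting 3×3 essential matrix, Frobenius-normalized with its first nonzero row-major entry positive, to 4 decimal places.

source (fourbar_fk): coupler pose = R=[0.7949 -0.6068 0.0000; 0.6068 0.7949 0.0000; 0.0000 0.0000 1.0000], t=(0.6563, 0.5862, 0.0000)
after S1 (invert_se3): R=[0.7949 0.6068 0.0000; -0.6068 0.7949 0.0000; 0.0000 0.0000 1.0000], t=(-0.8774, -0.0677, 0.0000)
after S2 (compose_se3): R=[-0.0011 -0.7360 0.6770; -0.7249 0.4670 0.5064; -0.6888 -0.4902 -0.5341], t=(1.0522, 0.9721, -0.0205)
after S3 (essential): [0.6142 -0.0448 0.0645; 0.1235 -0.4068 0.4371; 0.3276 0.2581 -0.2663]

matrix = [0.6142 -0.0448 0.0645; 0.1235 -0.4068 0.4371; 0.3276 0.2581 -0.2663]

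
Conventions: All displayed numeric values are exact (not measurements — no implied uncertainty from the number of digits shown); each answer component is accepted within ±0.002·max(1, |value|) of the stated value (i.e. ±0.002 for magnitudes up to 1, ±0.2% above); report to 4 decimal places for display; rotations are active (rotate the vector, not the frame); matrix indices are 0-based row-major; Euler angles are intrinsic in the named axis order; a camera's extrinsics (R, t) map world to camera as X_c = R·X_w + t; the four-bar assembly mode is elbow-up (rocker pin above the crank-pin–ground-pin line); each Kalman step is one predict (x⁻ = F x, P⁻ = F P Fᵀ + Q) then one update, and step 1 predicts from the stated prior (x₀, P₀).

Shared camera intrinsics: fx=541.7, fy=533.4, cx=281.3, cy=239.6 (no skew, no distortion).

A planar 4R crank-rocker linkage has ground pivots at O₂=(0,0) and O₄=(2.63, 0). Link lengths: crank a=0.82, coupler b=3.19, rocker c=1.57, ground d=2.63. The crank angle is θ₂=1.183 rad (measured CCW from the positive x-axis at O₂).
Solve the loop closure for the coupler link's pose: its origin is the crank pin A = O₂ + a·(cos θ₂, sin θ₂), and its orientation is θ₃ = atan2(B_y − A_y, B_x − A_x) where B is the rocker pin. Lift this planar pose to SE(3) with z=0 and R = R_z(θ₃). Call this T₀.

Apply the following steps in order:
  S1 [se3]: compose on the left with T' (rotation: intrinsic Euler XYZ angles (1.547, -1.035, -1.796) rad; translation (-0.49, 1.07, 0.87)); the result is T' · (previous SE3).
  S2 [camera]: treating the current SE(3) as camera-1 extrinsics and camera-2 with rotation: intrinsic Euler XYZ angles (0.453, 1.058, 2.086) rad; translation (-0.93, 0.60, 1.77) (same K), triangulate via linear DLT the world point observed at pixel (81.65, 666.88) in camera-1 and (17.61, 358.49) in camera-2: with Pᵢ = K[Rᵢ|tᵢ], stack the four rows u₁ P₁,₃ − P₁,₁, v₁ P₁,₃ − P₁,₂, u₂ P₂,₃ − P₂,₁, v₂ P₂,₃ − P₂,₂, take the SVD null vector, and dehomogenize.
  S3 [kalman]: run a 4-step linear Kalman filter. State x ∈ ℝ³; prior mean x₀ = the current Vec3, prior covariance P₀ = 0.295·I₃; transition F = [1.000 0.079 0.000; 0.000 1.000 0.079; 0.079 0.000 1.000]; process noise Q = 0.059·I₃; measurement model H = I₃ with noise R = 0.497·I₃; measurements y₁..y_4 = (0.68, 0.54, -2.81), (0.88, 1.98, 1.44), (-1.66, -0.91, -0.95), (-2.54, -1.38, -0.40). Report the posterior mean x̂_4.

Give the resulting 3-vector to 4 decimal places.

result = (-0.8717, -0.3218, -0.5422)

source (fourbar_fk): coupler pose = R=[0.9832 -0.1824 0.0000; 0.1824 0.9832 0.0000; 0.0000 0.0000 1.0000], t=(0.3101, 0.7591, 0.0000)
after S1 (compose_se3): R=[-0.0213 0.5101 -0.8599; 0.0121 -0.8599 -0.5104; -0.9997 -0.0213 0.0121], t=(-0.1476, 0.4822, 0.4121)
after S2 (triangulate): (0.1616, 0.2780, 0.0946)
after S3 (kf_track): (-0.8717, -0.3218, -0.5422)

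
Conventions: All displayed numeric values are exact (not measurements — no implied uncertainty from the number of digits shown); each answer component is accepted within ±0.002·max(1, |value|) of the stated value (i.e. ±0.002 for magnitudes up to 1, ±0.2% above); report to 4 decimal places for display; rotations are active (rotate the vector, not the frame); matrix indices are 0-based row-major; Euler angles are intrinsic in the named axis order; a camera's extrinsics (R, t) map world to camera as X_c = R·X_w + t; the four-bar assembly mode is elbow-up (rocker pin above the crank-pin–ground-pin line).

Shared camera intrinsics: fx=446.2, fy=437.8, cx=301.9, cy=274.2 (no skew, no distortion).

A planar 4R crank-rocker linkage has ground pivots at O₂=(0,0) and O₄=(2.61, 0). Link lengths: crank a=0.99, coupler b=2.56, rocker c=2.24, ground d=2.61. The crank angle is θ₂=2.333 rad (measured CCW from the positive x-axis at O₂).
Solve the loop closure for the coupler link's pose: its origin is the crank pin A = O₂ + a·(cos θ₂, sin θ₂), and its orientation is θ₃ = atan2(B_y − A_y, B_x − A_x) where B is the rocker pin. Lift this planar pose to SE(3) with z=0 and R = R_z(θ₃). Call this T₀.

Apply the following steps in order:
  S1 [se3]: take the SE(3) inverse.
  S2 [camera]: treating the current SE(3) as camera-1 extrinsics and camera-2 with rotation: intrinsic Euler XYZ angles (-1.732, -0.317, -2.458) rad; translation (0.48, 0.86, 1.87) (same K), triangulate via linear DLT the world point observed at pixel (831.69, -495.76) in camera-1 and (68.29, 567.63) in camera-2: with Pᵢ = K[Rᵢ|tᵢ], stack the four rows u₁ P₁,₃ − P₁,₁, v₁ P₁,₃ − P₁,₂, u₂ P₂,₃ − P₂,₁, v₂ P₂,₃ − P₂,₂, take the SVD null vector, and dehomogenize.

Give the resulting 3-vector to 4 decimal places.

source (fourbar_fk): coupler pose = R=[0.8714 -0.4905 0.0000; 0.4905 0.8714 0.0000; 0.0000 0.0000 1.0000], t=(-0.6836, 0.7161, 0.0000)
after S1 (invert_se3): R=[0.8714 0.4905 0.0000; -0.4905 0.8714 0.0000; 0.0000 0.0000 1.0000], t=(0.2445, -0.9593, 0.0000)
after S2 (triangulate): (1.5477, -0.4013, 1.1760)

result = (1.5477, -0.4013, 1.1760)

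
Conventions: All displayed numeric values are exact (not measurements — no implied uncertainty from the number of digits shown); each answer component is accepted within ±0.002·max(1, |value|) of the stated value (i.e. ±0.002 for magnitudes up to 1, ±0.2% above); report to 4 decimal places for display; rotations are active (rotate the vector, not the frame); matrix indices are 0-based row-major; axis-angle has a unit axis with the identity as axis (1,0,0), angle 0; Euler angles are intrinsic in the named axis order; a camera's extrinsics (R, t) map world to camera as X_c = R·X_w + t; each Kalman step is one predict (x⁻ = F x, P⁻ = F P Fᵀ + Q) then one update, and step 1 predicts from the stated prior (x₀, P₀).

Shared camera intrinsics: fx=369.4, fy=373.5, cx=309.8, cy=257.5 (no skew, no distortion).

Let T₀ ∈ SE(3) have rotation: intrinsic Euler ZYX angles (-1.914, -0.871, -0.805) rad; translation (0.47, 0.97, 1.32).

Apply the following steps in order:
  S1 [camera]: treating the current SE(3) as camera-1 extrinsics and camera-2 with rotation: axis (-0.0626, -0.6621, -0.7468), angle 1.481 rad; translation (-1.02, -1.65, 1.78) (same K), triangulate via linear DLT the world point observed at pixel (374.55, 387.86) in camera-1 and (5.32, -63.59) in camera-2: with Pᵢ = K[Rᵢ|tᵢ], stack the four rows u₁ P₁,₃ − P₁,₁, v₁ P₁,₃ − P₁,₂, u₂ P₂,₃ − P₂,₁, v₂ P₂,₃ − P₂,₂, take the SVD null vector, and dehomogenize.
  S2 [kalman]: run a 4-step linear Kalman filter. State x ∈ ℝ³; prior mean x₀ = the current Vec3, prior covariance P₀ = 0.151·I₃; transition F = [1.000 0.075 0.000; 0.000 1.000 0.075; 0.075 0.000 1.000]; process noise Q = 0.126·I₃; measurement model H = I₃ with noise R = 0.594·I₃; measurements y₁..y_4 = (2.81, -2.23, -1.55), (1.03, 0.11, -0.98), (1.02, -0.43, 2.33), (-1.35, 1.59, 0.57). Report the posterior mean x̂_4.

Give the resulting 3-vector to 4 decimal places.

after S1 (triangulate): (1.5419, -1.2070, 1.2380)
after S2 (kf_track): (0.3439, 0.1094, 0.8608)

result = (0.3439, 0.1094, 0.8608)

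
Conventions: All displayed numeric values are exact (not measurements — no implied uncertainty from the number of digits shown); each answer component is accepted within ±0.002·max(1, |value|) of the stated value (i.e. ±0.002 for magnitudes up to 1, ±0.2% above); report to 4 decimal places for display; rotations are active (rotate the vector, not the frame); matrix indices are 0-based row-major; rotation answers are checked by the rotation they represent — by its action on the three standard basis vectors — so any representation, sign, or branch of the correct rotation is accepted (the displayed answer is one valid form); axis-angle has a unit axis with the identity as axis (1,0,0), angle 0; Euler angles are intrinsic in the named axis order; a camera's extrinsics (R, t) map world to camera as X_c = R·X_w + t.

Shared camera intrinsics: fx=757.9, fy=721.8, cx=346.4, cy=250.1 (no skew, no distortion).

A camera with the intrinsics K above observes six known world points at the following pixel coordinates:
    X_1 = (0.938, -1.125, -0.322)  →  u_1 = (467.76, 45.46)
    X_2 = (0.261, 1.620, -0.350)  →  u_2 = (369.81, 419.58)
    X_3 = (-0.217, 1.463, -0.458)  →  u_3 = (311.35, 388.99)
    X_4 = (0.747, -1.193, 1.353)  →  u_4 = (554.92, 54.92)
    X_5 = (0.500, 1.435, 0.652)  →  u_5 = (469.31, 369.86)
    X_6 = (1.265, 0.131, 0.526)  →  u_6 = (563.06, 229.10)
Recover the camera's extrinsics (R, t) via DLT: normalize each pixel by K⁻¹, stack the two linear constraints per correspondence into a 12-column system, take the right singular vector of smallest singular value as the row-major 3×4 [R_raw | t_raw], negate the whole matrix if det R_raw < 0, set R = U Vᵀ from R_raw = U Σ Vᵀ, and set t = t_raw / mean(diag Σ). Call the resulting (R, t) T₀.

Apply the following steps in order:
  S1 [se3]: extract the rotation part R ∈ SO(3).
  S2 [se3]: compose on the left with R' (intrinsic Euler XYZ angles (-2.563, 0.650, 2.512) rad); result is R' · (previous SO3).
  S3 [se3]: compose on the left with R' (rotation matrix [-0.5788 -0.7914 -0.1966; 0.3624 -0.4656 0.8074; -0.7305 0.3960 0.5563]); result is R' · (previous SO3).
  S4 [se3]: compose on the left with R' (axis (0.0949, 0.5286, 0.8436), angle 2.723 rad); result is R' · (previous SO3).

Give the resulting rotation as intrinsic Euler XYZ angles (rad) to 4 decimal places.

rotation (euler_xyz) = (2.9769, -0.0909, -2.0982)

source (pnp_recover): camera pose = R=[0.7733 -0.0115 0.6339; 0.1236 0.9834 -0.1329; -0.6219 0.1811 0.7619], t=(0.2099, -0.3699, 5.6799)
after S1 (rot_of_se3): [0.7733 -0.0115 0.6339; 0.1236 0.9834 -0.1329; -0.6219 0.1811 0.7619]
after S2 (compose_so3): [-0.9319 -0.3440 0.1155; -0.3374 0.9385 0.0729; -0.1335 0.0290 -0.9906]
after S3 (compose_so3): [0.8326 -0.5494 0.0702; -0.2884 -0.5383 -0.7919; 0.4729 0.6391 -0.6066]
after S4 (compose_so3): [-0.5012 0.8606 -0.0907; 0.8599 0.4836 -0.1632; -0.0966 -0.1598 -0.9824]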